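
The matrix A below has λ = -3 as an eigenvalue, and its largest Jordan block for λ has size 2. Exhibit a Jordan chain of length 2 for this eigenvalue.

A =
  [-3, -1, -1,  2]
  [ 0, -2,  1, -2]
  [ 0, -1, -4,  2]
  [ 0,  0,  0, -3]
A Jordan chain for λ = -3 of length 2:
v_1 = (-1, 1, -1, 0)ᵀ
v_2 = (0, 1, 0, 0)ᵀ

Let N = A − (-3)·I. We want v_2 with N^2 v_2 = 0 but N^1 v_2 ≠ 0; then v_{j-1} := N · v_j for j = 2, …, 2.

Pick v_2 = (0, 1, 0, 0)ᵀ.
Then v_1 = N · v_2 = (-1, 1, -1, 0)ᵀ.

Sanity check: (A − (-3)·I) v_1 = (0, 0, 0, 0)ᵀ = 0. ✓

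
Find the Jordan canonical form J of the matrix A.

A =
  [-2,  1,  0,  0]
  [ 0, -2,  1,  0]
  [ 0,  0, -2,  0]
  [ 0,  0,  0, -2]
J_3(-2) ⊕ J_1(-2)

The characteristic polynomial is
  det(x·I − A) = x^4 + 8*x^3 + 24*x^2 + 32*x + 16 = (x + 2)^4

Eigenvalues and multiplicities (the geometric multiplicity of λ is n − rank(A − λI), which equals the number of Jordan blocks for λ):
  λ = -2: algebraic multiplicity = 4, geometric multiplicity = 2

Determining the block sizes for each eigenvalue:
  λ = -2: with am = 4 and gm = 2, the partition is not yet determined (e.g. several partitions of 4 into 2 parts exist). Let N = A − (-2)·I. Computing rank(N^1) = 2, rank(N^2) = 1, rank(N^3) = 0; the number of blocks of size ≥ j is rank(N^{j−1}) − rank(N^j), giving [2, 1, 1]. So we have 1 block(s) of size 3, 1 block(s) of size 1 → block sizes [3, 1]

Assembling the blocks gives a Jordan form
J =
  [-2,  1,  0,  0]
  [ 0, -2,  1,  0]
  [ 0,  0, -2,  0]
  [ 0,  0,  0, -2]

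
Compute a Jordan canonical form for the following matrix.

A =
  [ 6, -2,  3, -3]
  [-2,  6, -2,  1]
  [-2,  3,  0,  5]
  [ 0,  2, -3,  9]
J_3(5) ⊕ J_1(6)

The characteristic polynomial is
  det(x·I − A) = x^4 - 21*x^3 + 165*x^2 - 575*x + 750 = (x - 6)*(x - 5)^3

Eigenvalues and multiplicities (the geometric multiplicity of λ is n − rank(A − λI), which equals the number of Jordan blocks for λ):
  λ = 5: algebraic multiplicity = 3, geometric multiplicity = 1
  λ = 6: algebraic multiplicity = 1, geometric multiplicity = 1

Determining the block sizes for each eigenvalue:
  λ = 5: one block (gm = 1), so the single block has size am = 3 → block sizes [3]
  λ = 6: one block (gm = 1), so the single block has size am = 1 → block sizes [1]

Assembling the blocks gives a Jordan form
J =
  [5, 1, 0, 0]
  [0, 5, 1, 0]
  [0, 0, 5, 0]
  [0, 0, 0, 6]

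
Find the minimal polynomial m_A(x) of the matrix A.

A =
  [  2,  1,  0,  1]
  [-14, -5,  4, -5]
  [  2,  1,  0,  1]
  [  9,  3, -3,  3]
x^3

The characteristic polynomial is χ_A(x) = x^4, so the eigenvalues are known. The minimal polynomial is
  m_A(x) = Π_λ (x − λ)^{k_λ}
where k_λ is the size of the *largest* Jordan block for λ (equivalently, the smallest k with (A − λI)^k v = 0 for every generalised eigenvector v of λ).

  λ = 0: largest Jordan block has size 3, contributing (x − 0)^3

So m_A(x) = x^3 = x^3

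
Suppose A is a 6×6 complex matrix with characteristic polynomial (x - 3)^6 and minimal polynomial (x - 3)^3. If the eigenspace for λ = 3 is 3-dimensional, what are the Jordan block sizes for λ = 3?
Block sizes for λ = 3: [3, 2, 1]

Step 1 — from the characteristic polynomial, algebraic multiplicity of λ = 3 is 6. From dim ker(A − (3)·I) = 3, there are exactly 3 Jordan blocks for λ = 3.
Step 2 — from the minimal polynomial, the factor (x − 3)^3 tells us the largest block for λ = 3 has size 3.
Step 3 — with total size 6, 3 blocks, and largest block 3, the block sizes (in nonincreasing order) are [3, 2, 1].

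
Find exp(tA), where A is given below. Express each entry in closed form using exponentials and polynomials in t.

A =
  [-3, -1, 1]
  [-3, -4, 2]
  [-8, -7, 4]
e^{tA} =
  [-t^2*exp(-t)/2 - 2*t*exp(-t) + exp(-t), -t^2*exp(-t) - t*exp(-t), t^2*exp(-t)/2 + t*exp(-t)]
  [-t^2*exp(-t)/2 - 3*t*exp(-t), -t^2*exp(-t) - 3*t*exp(-t) + exp(-t), t^2*exp(-t)/2 + 2*t*exp(-t)]
  [-3*t^2*exp(-t)/2 - 8*t*exp(-t), -3*t^2*exp(-t) - 7*t*exp(-t), 3*t^2*exp(-t)/2 + 5*t*exp(-t) + exp(-t)]

Strategy: write A = P · J · P⁻¹ where J is a Jordan canonical form, so e^{tA} = P · e^{tJ} · P⁻¹, and e^{tJ} can be computed block-by-block.

A has Jordan form
J =
  [-1,  1,  0]
  [ 0, -1,  1]
  [ 0,  0, -1]
(up to reordering of blocks).

Per-block formulas:
  For a 3×3 Jordan block J_3(-1): exp(t · J_3(-1)) = e^(-1t)·(I + t·N + (t^2/2)·N^2), where N is the 3×3 nilpotent shift.

After assembling e^{tJ} and conjugating by P, we get:

e^{tA} =
  [-t^2*exp(-t)/2 - 2*t*exp(-t) + exp(-t), -t^2*exp(-t) - t*exp(-t), t^2*exp(-t)/2 + t*exp(-t)]
  [-t^2*exp(-t)/2 - 3*t*exp(-t), -t^2*exp(-t) - 3*t*exp(-t) + exp(-t), t^2*exp(-t)/2 + 2*t*exp(-t)]
  [-3*t^2*exp(-t)/2 - 8*t*exp(-t), -3*t^2*exp(-t) - 7*t*exp(-t), 3*t^2*exp(-t)/2 + 5*t*exp(-t) + exp(-t)]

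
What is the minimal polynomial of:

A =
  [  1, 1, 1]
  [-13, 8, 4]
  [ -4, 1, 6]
x^3 - 15*x^2 + 75*x - 125

The characteristic polynomial is χ_A(x) = (x - 5)^3, so the eigenvalues are known. The minimal polynomial is
  m_A(x) = Π_λ (x − λ)^{k_λ}
where k_λ is the size of the *largest* Jordan block for λ (equivalently, the smallest k with (A − λI)^k v = 0 for every generalised eigenvector v of λ).

  λ = 5: largest Jordan block has size 3, contributing (x − 5)^3

So m_A(x) = (x - 5)^3 = x^3 - 15*x^2 + 75*x - 125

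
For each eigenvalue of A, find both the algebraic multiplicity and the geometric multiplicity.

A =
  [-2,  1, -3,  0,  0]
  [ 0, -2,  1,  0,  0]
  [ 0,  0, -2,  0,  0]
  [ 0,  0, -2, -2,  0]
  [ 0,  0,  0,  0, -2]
λ = -2: alg = 5, geom = 3

Step 1 — factor the characteristic polynomial to read off the algebraic multiplicities:
  χ_A(x) = (x + 2)^5

Step 2 — compute geometric multiplicities via the rank-nullity identity g(λ) = n − rank(A − λI):
  rank(A − (-2)·I) = 2, so dim ker(A − (-2)·I) = n − 2 = 3

Summary:
  λ = -2: algebraic multiplicity = 5, geometric multiplicity = 3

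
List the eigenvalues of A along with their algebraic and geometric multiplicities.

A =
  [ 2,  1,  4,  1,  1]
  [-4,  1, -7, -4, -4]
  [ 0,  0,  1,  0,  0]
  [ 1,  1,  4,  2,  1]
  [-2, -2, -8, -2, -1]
λ = 1: alg = 5, geom = 3

Step 1 — factor the characteristic polynomial to read off the algebraic multiplicities:
  χ_A(x) = (x - 1)^5

Step 2 — compute geometric multiplicities via the rank-nullity identity g(λ) = n − rank(A − λI):
  rank(A − (1)·I) = 2, so dim ker(A − (1)·I) = n − 2 = 3

Summary:
  λ = 1: algebraic multiplicity = 5, geometric multiplicity = 3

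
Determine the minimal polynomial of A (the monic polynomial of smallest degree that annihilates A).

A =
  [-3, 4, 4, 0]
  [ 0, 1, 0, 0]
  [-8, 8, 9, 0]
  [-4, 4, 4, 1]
x^2 - 6*x + 5

The characteristic polynomial is χ_A(x) = (x - 5)*(x - 1)^3, so the eigenvalues are known. The minimal polynomial is
  m_A(x) = Π_λ (x − λ)^{k_λ}
where k_λ is the size of the *largest* Jordan block for λ (equivalently, the smallest k with (A − λI)^k v = 0 for every generalised eigenvector v of λ).

  λ = 1: largest Jordan block has size 1, contributing (x − 1)
  λ = 5: largest Jordan block has size 1, contributing (x − 5)

So m_A(x) = (x - 5)*(x - 1) = x^2 - 6*x + 5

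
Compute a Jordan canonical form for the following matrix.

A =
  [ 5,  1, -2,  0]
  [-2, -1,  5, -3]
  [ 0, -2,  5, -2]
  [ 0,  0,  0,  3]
J_3(3) ⊕ J_1(3)

The characteristic polynomial is
  det(x·I − A) = x^4 - 12*x^3 + 54*x^2 - 108*x + 81 = (x - 3)^4

Eigenvalues and multiplicities (the geometric multiplicity of λ is n − rank(A − λI), which equals the number of Jordan blocks for λ):
  λ = 3: algebraic multiplicity = 4, geometric multiplicity = 2

Determining the block sizes for each eigenvalue:
  λ = 3: with am = 4 and gm = 2, the partition is not yet determined (e.g. several partitions of 4 into 2 parts exist). Let N = A − (3)·I. Computing rank(N^1) = 2, rank(N^2) = 1, rank(N^3) = 0; the number of blocks of size ≥ j is rank(N^{j−1}) − rank(N^j), giving [2, 1, 1]. So we have 1 block(s) of size 3, 1 block(s) of size 1 → block sizes [3, 1]

Assembling the blocks gives a Jordan form
J =
  [3, 1, 0, 0]
  [0, 3, 1, 0]
  [0, 0, 3, 0]
  [0, 0, 0, 3]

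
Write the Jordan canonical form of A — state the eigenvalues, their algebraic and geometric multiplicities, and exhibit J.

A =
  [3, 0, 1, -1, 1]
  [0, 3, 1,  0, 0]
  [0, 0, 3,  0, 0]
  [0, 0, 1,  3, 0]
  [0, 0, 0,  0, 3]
J_3(3) ⊕ J_1(3) ⊕ J_1(3)

The characteristic polynomial is
  det(x·I − A) = x^5 - 15*x^4 + 90*x^3 - 270*x^2 + 405*x - 243 = (x - 3)^5

Eigenvalues and multiplicities (the geometric multiplicity of λ is n − rank(A − λI), which equals the number of Jordan blocks for λ):
  λ = 3: algebraic multiplicity = 5, geometric multiplicity = 3

Determining the block sizes for each eigenvalue:
  λ = 3: with am = 5 and gm = 3, the partition is not yet determined (e.g. several partitions of 5 into 3 parts exist). Let N = A − (3)·I. Computing rank(N^1) = 2, rank(N^2) = 1, rank(N^3) = 0; the number of blocks of size ≥ j is rank(N^{j−1}) − rank(N^j), giving [3, 1, 1]. So we have 1 block(s) of size 3, 2 block(s) of size 1 → block sizes [3, 1, 1]

Assembling the blocks gives a Jordan form
J =
  [3, 1, 0, 0, 0]
  [0, 3, 1, 0, 0]
  [0, 0, 3, 0, 0]
  [0, 0, 0, 3, 0]
  [0, 0, 0, 0, 3]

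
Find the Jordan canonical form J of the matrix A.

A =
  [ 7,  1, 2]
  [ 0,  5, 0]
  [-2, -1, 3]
J_2(5) ⊕ J_1(5)

The characteristic polynomial is
  det(x·I − A) = x^3 - 15*x^2 + 75*x - 125 = (x - 5)^3

Eigenvalues and multiplicities (the geometric multiplicity of λ is n − rank(A − λI), which equals the number of Jordan blocks for λ):
  λ = 5: algebraic multiplicity = 3, geometric multiplicity = 2

Determining the block sizes for each eigenvalue:
  λ = 5: 2 blocks summing to 3 forces exactly one block of size 2 and the rest size 1 → block sizes [2, 1]

Assembling the blocks gives a Jordan form
J =
  [5, 1, 0]
  [0, 5, 0]
  [0, 0, 5]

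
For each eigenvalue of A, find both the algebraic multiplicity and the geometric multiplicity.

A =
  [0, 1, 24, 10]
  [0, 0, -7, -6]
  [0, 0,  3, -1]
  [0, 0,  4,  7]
λ = 0: alg = 2, geom = 1; λ = 5: alg = 2, geom = 1

Step 1 — factor the characteristic polynomial to read off the algebraic multiplicities:
  χ_A(x) = x^2*(x - 5)^2

Step 2 — compute geometric multiplicities via the rank-nullity identity g(λ) = n − rank(A − λI):
  rank(A − (0)·I) = 3, so dim ker(A − (0)·I) = n − 3 = 1
  rank(A − (5)·I) = 3, so dim ker(A − (5)·I) = n − 3 = 1

Summary:
  λ = 0: algebraic multiplicity = 2, geometric multiplicity = 1
  λ = 5: algebraic multiplicity = 2, geometric multiplicity = 1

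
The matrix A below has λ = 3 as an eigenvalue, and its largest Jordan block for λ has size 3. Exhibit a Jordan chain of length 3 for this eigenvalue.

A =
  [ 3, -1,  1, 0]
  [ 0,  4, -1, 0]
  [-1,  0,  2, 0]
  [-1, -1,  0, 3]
A Jordan chain for λ = 3 of length 3:
v_1 = (-1, 1, 1, 0)ᵀ
v_2 = (0, 0, -1, -1)ᵀ
v_3 = (1, 0, 0, 0)ᵀ

Let N = A − (3)·I. We want v_3 with N^3 v_3 = 0 but N^2 v_3 ≠ 0; then v_{j-1} := N · v_j for j = 3, …, 2.

Pick v_3 = (1, 0, 0, 0)ᵀ.
Then v_2 = N · v_3 = (0, 0, -1, -1)ᵀ.
Then v_1 = N · v_2 = (-1, 1, 1, 0)ᵀ.

Sanity check: (A − (3)·I) v_1 = (0, 0, 0, 0)ᵀ = 0. ✓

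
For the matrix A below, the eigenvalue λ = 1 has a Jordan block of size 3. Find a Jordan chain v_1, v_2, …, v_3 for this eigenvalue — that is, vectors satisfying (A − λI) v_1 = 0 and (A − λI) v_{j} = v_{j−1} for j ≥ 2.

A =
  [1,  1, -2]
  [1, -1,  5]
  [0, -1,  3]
A Jordan chain for λ = 1 of length 3:
v_1 = (1, -2, -1)ᵀ
v_2 = (0, 1, 0)ᵀ
v_3 = (1, 0, 0)ᵀ

Let N = A − (1)·I. We want v_3 with N^3 v_3 = 0 but N^2 v_3 ≠ 0; then v_{j-1} := N · v_j for j = 3, …, 2.

Pick v_3 = (1, 0, 0)ᵀ.
Then v_2 = N · v_3 = (0, 1, 0)ᵀ.
Then v_1 = N · v_2 = (1, -2, -1)ᵀ.

Sanity check: (A − (1)·I) v_1 = (0, 0, 0)ᵀ = 0. ✓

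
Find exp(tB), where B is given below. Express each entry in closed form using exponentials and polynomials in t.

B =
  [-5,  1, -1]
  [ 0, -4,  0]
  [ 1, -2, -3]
e^{tB} =
  [-t*exp(-4*t) + exp(-4*t), t^2*exp(-4*t)/2 + t*exp(-4*t), -t*exp(-4*t)]
  [0, exp(-4*t), 0]
  [t*exp(-4*t), -t^2*exp(-4*t)/2 - 2*t*exp(-4*t), t*exp(-4*t) + exp(-4*t)]

Strategy: write B = P · J · P⁻¹ where J is a Jordan canonical form, so e^{tB} = P · e^{tJ} · P⁻¹, and e^{tJ} can be computed block-by-block.

B has Jordan form
J =
  [-4,  1,  0]
  [ 0, -4,  1]
  [ 0,  0, -4]
(up to reordering of blocks).

Per-block formulas:
  For a 3×3 Jordan block J_3(-4): exp(t · J_3(-4)) = e^(-4t)·(I + t·N + (t^2/2)·N^2), where N is the 3×3 nilpotent shift.

After assembling e^{tJ} and conjugating by P, we get:

e^{tB} =
  [-t*exp(-4*t) + exp(-4*t), t^2*exp(-4*t)/2 + t*exp(-4*t), -t*exp(-4*t)]
  [0, exp(-4*t), 0]
  [t*exp(-4*t), -t^2*exp(-4*t)/2 - 2*t*exp(-4*t), t*exp(-4*t) + exp(-4*t)]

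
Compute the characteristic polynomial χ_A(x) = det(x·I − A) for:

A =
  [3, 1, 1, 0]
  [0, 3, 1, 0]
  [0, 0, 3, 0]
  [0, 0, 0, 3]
x^4 - 12*x^3 + 54*x^2 - 108*x + 81

Expanding det(x·I − A) (e.g. by cofactor expansion or by noting that A is similar to its Jordan form J, which has the same characteristic polynomial as A) gives
  χ_A(x) = x^4 - 12*x^3 + 54*x^2 - 108*x + 81
which factors as (x - 3)^4. The eigenvalues (with algebraic multiplicities) are λ = 3 with multiplicity 4.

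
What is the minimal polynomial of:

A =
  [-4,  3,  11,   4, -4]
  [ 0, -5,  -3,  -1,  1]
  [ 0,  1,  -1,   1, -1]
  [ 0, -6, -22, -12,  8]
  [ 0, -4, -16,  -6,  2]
x^2 + 8*x + 16

The characteristic polynomial is χ_A(x) = (x + 4)^5, so the eigenvalues are known. The minimal polynomial is
  m_A(x) = Π_λ (x − λ)^{k_λ}
where k_λ is the size of the *largest* Jordan block for λ (equivalently, the smallest k with (A − λI)^k v = 0 for every generalised eigenvector v of λ).

  λ = -4: largest Jordan block has size 2, contributing (x + 4)^2

So m_A(x) = (x + 4)^2 = x^2 + 8*x + 16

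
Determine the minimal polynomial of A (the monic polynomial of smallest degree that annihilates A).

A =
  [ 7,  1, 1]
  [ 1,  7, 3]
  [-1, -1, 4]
x^3 - 18*x^2 + 108*x - 216

The characteristic polynomial is χ_A(x) = (x - 6)^3, so the eigenvalues are known. The minimal polynomial is
  m_A(x) = Π_λ (x − λ)^{k_λ}
where k_λ is the size of the *largest* Jordan block for λ (equivalently, the smallest k with (A − λI)^k v = 0 for every generalised eigenvector v of λ).

  λ = 6: largest Jordan block has size 3, contributing (x − 6)^3

So m_A(x) = (x - 6)^3 = x^3 - 18*x^2 + 108*x - 216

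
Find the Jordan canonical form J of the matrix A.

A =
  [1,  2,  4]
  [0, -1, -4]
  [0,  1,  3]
J_2(1) ⊕ J_1(1)

The characteristic polynomial is
  det(x·I − A) = x^3 - 3*x^2 + 3*x - 1 = (x - 1)^3

Eigenvalues and multiplicities (the geometric multiplicity of λ is n − rank(A − λI), which equals the number of Jordan blocks for λ):
  λ = 1: algebraic multiplicity = 3, geometric multiplicity = 2

Determining the block sizes for each eigenvalue:
  λ = 1: 2 blocks summing to 3 forces exactly one block of size 2 and the rest size 1 → block sizes [2, 1]

Assembling the blocks gives a Jordan form
J =
  [1, 1, 0]
  [0, 1, 0]
  [0, 0, 1]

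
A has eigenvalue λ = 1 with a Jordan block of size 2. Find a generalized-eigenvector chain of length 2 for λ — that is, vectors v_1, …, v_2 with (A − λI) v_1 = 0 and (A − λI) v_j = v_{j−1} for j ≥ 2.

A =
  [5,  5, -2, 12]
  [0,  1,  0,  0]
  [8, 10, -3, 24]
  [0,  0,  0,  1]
A Jordan chain for λ = 1 of length 2:
v_1 = (4, 0, 8, 0)ᵀ
v_2 = (1, 0, 0, 0)ᵀ

Let N = A − (1)·I. We want v_2 with N^2 v_2 = 0 but N^1 v_2 ≠ 0; then v_{j-1} := N · v_j for j = 2, …, 2.

Pick v_2 = (1, 0, 0, 0)ᵀ.
Then v_1 = N · v_2 = (4, 0, 8, 0)ᵀ.

Sanity check: (A − (1)·I) v_1 = (0, 0, 0, 0)ᵀ = 0. ✓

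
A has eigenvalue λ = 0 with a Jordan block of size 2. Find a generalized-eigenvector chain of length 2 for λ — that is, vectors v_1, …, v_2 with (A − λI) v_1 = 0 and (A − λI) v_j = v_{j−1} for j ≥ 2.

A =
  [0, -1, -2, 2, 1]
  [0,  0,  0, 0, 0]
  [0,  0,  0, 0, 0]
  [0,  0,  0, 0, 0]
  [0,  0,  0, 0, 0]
A Jordan chain for λ = 0 of length 2:
v_1 = (-1, 0, 0, 0, 0)ᵀ
v_2 = (0, 1, 0, 0, 0)ᵀ

Let N = A − (0)·I. We want v_2 with N^2 v_2 = 0 but N^1 v_2 ≠ 0; then v_{j-1} := N · v_j for j = 2, …, 2.

Pick v_2 = (0, 1, 0, 0, 0)ᵀ.
Then v_1 = N · v_2 = (-1, 0, 0, 0, 0)ᵀ.

Sanity check: (A − (0)·I) v_1 = (0, 0, 0, 0, 0)ᵀ = 0. ✓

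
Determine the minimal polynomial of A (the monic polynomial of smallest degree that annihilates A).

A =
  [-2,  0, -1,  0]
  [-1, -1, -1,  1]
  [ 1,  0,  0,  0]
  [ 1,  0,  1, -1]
x^3 + 3*x^2 + 3*x + 1

The characteristic polynomial is χ_A(x) = (x + 1)^4, so the eigenvalues are known. The minimal polynomial is
  m_A(x) = Π_λ (x − λ)^{k_λ}
where k_λ is the size of the *largest* Jordan block for λ (equivalently, the smallest k with (A − λI)^k v = 0 for every generalised eigenvector v of λ).

  λ = -1: largest Jordan block has size 3, contributing (x + 1)^3

So m_A(x) = (x + 1)^3 = x^3 + 3*x^2 + 3*x + 1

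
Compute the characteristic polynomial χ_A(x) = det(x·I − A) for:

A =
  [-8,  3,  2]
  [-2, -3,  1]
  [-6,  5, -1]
x^3 + 12*x^2 + 48*x + 64

Expanding det(x·I − A) (e.g. by cofactor expansion or by noting that A is similar to its Jordan form J, which has the same characteristic polynomial as A) gives
  χ_A(x) = x^3 + 12*x^2 + 48*x + 64
which factors as (x + 4)^3. The eigenvalues (with algebraic multiplicities) are λ = -4 with multiplicity 3.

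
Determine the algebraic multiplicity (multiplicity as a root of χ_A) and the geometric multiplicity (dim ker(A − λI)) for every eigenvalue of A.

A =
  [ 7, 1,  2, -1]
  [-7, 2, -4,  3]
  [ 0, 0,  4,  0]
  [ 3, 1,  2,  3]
λ = 4: alg = 4, geom = 2

Step 1 — factor the characteristic polynomial to read off the algebraic multiplicities:
  χ_A(x) = (x - 4)^4

Step 2 — compute geometric multiplicities via the rank-nullity identity g(λ) = n − rank(A − λI):
  rank(A − (4)·I) = 2, so dim ker(A − (4)·I) = n − 2 = 2

Summary:
  λ = 4: algebraic multiplicity = 4, geometric multiplicity = 2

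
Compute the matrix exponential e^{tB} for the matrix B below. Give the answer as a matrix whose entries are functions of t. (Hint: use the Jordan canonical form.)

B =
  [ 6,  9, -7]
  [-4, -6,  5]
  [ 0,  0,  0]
e^{tB} =
  [6*t + 1, 9*t, 3*t^2/2 - 7*t]
  [-4*t, 1 - 6*t, -t^2 + 5*t]
  [0, 0, 1]

Strategy: write B = P · J · P⁻¹ where J is a Jordan canonical form, so e^{tB} = P · e^{tJ} · P⁻¹, and e^{tJ} can be computed block-by-block.

B has Jordan form
J =
  [0, 1, 0]
  [0, 0, 1]
  [0, 0, 0]
(up to reordering of blocks).

Per-block formulas:
  For a 3×3 Jordan block J_3(0): exp(t · J_3(0)) = e^(0t)·(I + t·N + (t^2/2)·N^2), where N is the 3×3 nilpotent shift.

After assembling e^{tJ} and conjugating by P, we get:

e^{tB} =
  [6*t + 1, 9*t, 3*t^2/2 - 7*t]
  [-4*t, 1 - 6*t, -t^2 + 5*t]
  [0, 0, 1]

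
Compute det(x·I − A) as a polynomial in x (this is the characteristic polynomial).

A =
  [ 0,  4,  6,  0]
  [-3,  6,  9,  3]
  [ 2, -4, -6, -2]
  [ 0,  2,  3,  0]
x^4

Expanding det(x·I − A) (e.g. by cofactor expansion or by noting that A is similar to its Jordan form J, which has the same characteristic polynomial as A) gives
  χ_A(x) = x^4
which factors as x^4. The eigenvalues (with algebraic multiplicities) are λ = 0 with multiplicity 4.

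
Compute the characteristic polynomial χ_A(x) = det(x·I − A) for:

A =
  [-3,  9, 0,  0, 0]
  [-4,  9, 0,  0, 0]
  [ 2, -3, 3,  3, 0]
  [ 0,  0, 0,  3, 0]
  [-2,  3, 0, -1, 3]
x^5 - 15*x^4 + 90*x^3 - 270*x^2 + 405*x - 243

Expanding det(x·I − A) (e.g. by cofactor expansion or by noting that A is similar to its Jordan form J, which has the same characteristic polynomial as A) gives
  χ_A(x) = x^5 - 15*x^4 + 90*x^3 - 270*x^2 + 405*x - 243
which factors as (x - 3)^5. The eigenvalues (with algebraic multiplicities) are λ = 3 with multiplicity 5.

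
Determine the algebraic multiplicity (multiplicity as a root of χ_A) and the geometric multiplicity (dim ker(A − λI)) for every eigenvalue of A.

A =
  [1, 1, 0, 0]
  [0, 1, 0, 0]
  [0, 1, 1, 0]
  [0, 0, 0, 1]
λ = 1: alg = 4, geom = 3

Step 1 — factor the characteristic polynomial to read off the algebraic multiplicities:
  χ_A(x) = (x - 1)^4

Step 2 — compute geometric multiplicities via the rank-nullity identity g(λ) = n − rank(A − λI):
  rank(A − (1)·I) = 1, so dim ker(A − (1)·I) = n − 1 = 3

Summary:
  λ = 1: algebraic multiplicity = 4, geometric multiplicity = 3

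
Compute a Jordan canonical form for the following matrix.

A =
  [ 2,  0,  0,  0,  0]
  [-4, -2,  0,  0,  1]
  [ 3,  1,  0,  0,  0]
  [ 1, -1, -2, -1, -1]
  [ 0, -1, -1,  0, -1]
J_3(-1) ⊕ J_1(-1) ⊕ J_1(2)

The characteristic polynomial is
  det(x·I − A) = x^5 + 2*x^4 - 2*x^3 - 8*x^2 - 7*x - 2 = (x - 2)*(x + 1)^4

Eigenvalues and multiplicities (the geometric multiplicity of λ is n − rank(A − λI), which equals the number of Jordan blocks for λ):
  λ = -1: algebraic multiplicity = 4, geometric multiplicity = 2
  λ = 2: algebraic multiplicity = 1, geometric multiplicity = 1

Determining the block sizes for each eigenvalue:
  λ = -1: with am = 4 and gm = 2, the partition is not yet determined (e.g. several partitions of 4 into 2 parts exist). Let N = A − (-1)·I. Computing rank(N^1) = 3, rank(N^2) = 2, rank(N^3) = 1; the number of blocks of size ≥ j is rank(N^{j−1}) − rank(N^j), giving [2, 1, 1]. So we have 1 block(s) of size 3, 1 block(s) of size 1 → block sizes [3, 1]
  λ = 2: one block (gm = 1), so the single block has size am = 1 → block sizes [1]

Assembling the blocks gives a Jordan form
J =
  [-1,  1,  0,  0, 0]
  [ 0, -1,  1,  0, 0]
  [ 0,  0, -1,  0, 0]
  [ 0,  0,  0, -1, 0]
  [ 0,  0,  0,  0, 2]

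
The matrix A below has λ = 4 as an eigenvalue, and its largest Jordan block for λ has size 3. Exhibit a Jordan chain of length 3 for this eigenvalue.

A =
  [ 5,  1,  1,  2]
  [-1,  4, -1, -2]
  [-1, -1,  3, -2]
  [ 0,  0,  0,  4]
A Jordan chain for λ = 4 of length 3:
v_1 = (-1, 0, 1, 0)ᵀ
v_2 = (1, -1, -1, 0)ᵀ
v_3 = (1, 0, 0, 0)ᵀ

Let N = A − (4)·I. We want v_3 with N^3 v_3 = 0 but N^2 v_3 ≠ 0; then v_{j-1} := N · v_j for j = 3, …, 2.

Pick v_3 = (1, 0, 0, 0)ᵀ.
Then v_2 = N · v_3 = (1, -1, -1, 0)ᵀ.
Then v_1 = N · v_2 = (-1, 0, 1, 0)ᵀ.

Sanity check: (A − (4)·I) v_1 = (0, 0, 0, 0)ᵀ = 0. ✓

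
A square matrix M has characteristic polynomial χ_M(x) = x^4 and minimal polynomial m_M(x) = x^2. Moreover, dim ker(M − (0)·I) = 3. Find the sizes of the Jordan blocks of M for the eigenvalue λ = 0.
Block sizes for λ = 0: [2, 1, 1]

Step 1 — from the characteristic polynomial, algebraic multiplicity of λ = 0 is 4. From dim ker(M − (0)·I) = 3, there are exactly 3 Jordan blocks for λ = 0.
Step 2 — from the minimal polynomial, the factor (x − 0)^2 tells us the largest block for λ = 0 has size 2.
Step 3 — with total size 4, 3 blocks, and largest block 2, the block sizes (in nonincreasing order) are [2, 1, 1].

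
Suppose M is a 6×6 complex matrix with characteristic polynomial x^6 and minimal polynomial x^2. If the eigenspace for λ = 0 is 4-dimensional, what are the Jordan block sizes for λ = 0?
Block sizes for λ = 0: [2, 2, 1, 1]

Step 1 — from the characteristic polynomial, algebraic multiplicity of λ = 0 is 6. From dim ker(M − (0)·I) = 4, there are exactly 4 Jordan blocks for λ = 0.
Step 2 — from the minimal polynomial, the factor (x − 0)^2 tells us the largest block for λ = 0 has size 2.
Step 3 — with total size 6, 4 blocks, and largest block 2, the block sizes (in nonincreasing order) are [2, 2, 1, 1].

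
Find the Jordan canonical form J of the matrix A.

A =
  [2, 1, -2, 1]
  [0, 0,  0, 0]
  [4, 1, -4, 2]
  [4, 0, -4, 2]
J_2(0) ⊕ J_2(0)

The characteristic polynomial is
  det(x·I − A) = x^4

Eigenvalues and multiplicities (the geometric multiplicity of λ is n − rank(A − λI), which equals the number of Jordan blocks for λ):
  λ = 0: algebraic multiplicity = 4, geometric multiplicity = 2

Determining the block sizes for each eigenvalue:
  λ = 0: with am = 4 and gm = 2, the partition is not yet determined (e.g. several partitions of 4 into 2 parts exist). Let N = A − (0)·I. Computing rank(N^1) = 2, rank(N^2) = 0; the number of blocks of size ≥ j is rank(N^{j−1}) − rank(N^j), giving [2, 2]. So we have 2 block(s) of size 2 → block sizes [2, 2]

Assembling the blocks gives a Jordan form
J =
  [0, 1, 0, 0]
  [0, 0, 0, 0]
  [0, 0, 0, 1]
  [0, 0, 0, 0]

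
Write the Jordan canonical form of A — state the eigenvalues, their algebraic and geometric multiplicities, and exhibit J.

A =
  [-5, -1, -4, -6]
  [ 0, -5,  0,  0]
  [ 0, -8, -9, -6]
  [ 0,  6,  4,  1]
J_2(-5) ⊕ J_1(-5) ⊕ J_1(-3)

The characteristic polynomial is
  det(x·I − A) = x^4 + 18*x^3 + 120*x^2 + 350*x + 375 = (x + 3)*(x + 5)^3

Eigenvalues and multiplicities (the geometric multiplicity of λ is n − rank(A − λI), which equals the number of Jordan blocks for λ):
  λ = -5: algebraic multiplicity = 3, geometric multiplicity = 2
  λ = -3: algebraic multiplicity = 1, geometric multiplicity = 1

Determining the block sizes for each eigenvalue:
  λ = -5: 2 blocks summing to 3 forces exactly one block of size 2 and the rest size 1 → block sizes [2, 1]
  λ = -3: one block (gm = 1), so the single block has size am = 1 → block sizes [1]

Assembling the blocks gives a Jordan form
J =
  [-5,  1,  0,  0]
  [ 0, -5,  0,  0]
  [ 0,  0, -5,  0]
  [ 0,  0,  0, -3]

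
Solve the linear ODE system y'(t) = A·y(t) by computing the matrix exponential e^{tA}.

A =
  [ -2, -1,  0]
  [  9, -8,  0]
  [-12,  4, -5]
e^{tA} =
  [3*t*exp(-5*t) + exp(-5*t), -t*exp(-5*t), 0]
  [9*t*exp(-5*t), -3*t*exp(-5*t) + exp(-5*t), 0]
  [-12*t*exp(-5*t), 4*t*exp(-5*t), exp(-5*t)]

Strategy: write A = P · J · P⁻¹ where J is a Jordan canonical form, so e^{tA} = P · e^{tJ} · P⁻¹, and e^{tJ} can be computed block-by-block.

A has Jordan form
J =
  [-5,  1,  0]
  [ 0, -5,  0]
  [ 0,  0, -5]
(up to reordering of blocks).

Per-block formulas:
  For a 1×1 block at λ = -5: exp(t · [-5]) = [e^(-5t)].
  For a 2×2 Jordan block J_2(-5): exp(t · J_2(-5)) = e^(-5t)·(I + t·N), where N is the 2×2 nilpotent shift.

After assembling e^{tJ} and conjugating by P, we get:

e^{tA} =
  [3*t*exp(-5*t) + exp(-5*t), -t*exp(-5*t), 0]
  [9*t*exp(-5*t), -3*t*exp(-5*t) + exp(-5*t), 0]
  [-12*t*exp(-5*t), 4*t*exp(-5*t), exp(-5*t)]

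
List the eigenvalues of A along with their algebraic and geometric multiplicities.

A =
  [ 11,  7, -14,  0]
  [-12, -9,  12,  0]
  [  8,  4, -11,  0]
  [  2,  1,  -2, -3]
λ = -3: alg = 4, geom = 3

Step 1 — factor the characteristic polynomial to read off the algebraic multiplicities:
  χ_A(x) = (x + 3)^4

Step 2 — compute geometric multiplicities via the rank-nullity identity g(λ) = n − rank(A − λI):
  rank(A − (-3)·I) = 1, so dim ker(A − (-3)·I) = n − 1 = 3

Summary:
  λ = -3: algebraic multiplicity = 4, geometric multiplicity = 3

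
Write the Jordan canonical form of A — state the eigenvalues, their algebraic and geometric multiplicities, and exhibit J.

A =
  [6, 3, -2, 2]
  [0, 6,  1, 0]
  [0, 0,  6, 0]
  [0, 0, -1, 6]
J_3(6) ⊕ J_1(6)

The characteristic polynomial is
  det(x·I − A) = x^4 - 24*x^3 + 216*x^2 - 864*x + 1296 = (x - 6)^4

Eigenvalues and multiplicities (the geometric multiplicity of λ is n − rank(A − λI), which equals the number of Jordan blocks for λ):
  λ = 6: algebraic multiplicity = 4, geometric multiplicity = 2

Determining the block sizes for each eigenvalue:
  λ = 6: with am = 4 and gm = 2, the partition is not yet determined (e.g. several partitions of 4 into 2 parts exist). Let N = A − (6)·I. Computing rank(N^1) = 2, rank(N^2) = 1, rank(N^3) = 0; the number of blocks of size ≥ j is rank(N^{j−1}) − rank(N^j), giving [2, 1, 1]. So we have 1 block(s) of size 3, 1 block(s) of size 1 → block sizes [3, 1]

Assembling the blocks gives a Jordan form
J =
  [6, 1, 0, 0]
  [0, 6, 1, 0]
  [0, 0, 6, 0]
  [0, 0, 0, 6]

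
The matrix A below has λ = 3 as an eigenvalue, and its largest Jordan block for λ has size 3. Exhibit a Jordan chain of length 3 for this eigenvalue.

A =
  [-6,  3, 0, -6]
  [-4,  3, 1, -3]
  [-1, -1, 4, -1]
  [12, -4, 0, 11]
A Jordan chain for λ = 3 of length 3:
v_1 = (-3, -1, 0, 4)ᵀ
v_2 = (-9, -4, -1, 12)ᵀ
v_3 = (1, 0, 0, 0)ᵀ

Let N = A − (3)·I. We want v_3 with N^3 v_3 = 0 but N^2 v_3 ≠ 0; then v_{j-1} := N · v_j for j = 3, …, 2.

Pick v_3 = (1, 0, 0, 0)ᵀ.
Then v_2 = N · v_3 = (-9, -4, -1, 12)ᵀ.
Then v_1 = N · v_2 = (-3, -1, 0, 4)ᵀ.

Sanity check: (A − (3)·I) v_1 = (0, 0, 0, 0)ᵀ = 0. ✓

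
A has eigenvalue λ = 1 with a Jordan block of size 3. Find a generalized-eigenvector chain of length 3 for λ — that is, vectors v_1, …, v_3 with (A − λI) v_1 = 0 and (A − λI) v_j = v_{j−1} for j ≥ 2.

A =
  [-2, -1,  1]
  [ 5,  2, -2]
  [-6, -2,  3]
A Jordan chain for λ = 1 of length 3:
v_1 = (-2, 2, -4)ᵀ
v_2 = (-3, 5, -6)ᵀ
v_3 = (1, 0, 0)ᵀ

Let N = A − (1)·I. We want v_3 with N^3 v_3 = 0 but N^2 v_3 ≠ 0; then v_{j-1} := N · v_j for j = 3, …, 2.

Pick v_3 = (1, 0, 0)ᵀ.
Then v_2 = N · v_3 = (-3, 5, -6)ᵀ.
Then v_1 = N · v_2 = (-2, 2, -4)ᵀ.

Sanity check: (A − (1)·I) v_1 = (0, 0, 0)ᵀ = 0. ✓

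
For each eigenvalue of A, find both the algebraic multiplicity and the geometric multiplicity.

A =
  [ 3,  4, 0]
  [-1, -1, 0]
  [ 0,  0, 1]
λ = 1: alg = 3, geom = 2

Step 1 — factor the characteristic polynomial to read off the algebraic multiplicities:
  χ_A(x) = (x - 1)^3

Step 2 — compute geometric multiplicities via the rank-nullity identity g(λ) = n − rank(A − λI):
  rank(A − (1)·I) = 1, so dim ker(A − (1)·I) = n − 1 = 2

Summary:
  λ = 1: algebraic multiplicity = 3, geometric multiplicity = 2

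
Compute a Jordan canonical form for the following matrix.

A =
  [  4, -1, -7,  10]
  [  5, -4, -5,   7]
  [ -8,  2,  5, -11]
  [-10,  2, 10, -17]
J_2(-3) ⊕ J_2(-3)

The characteristic polynomial is
  det(x·I − A) = x^4 + 12*x^3 + 54*x^2 + 108*x + 81 = (x + 3)^4

Eigenvalues and multiplicities (the geometric multiplicity of λ is n − rank(A − λI), which equals the number of Jordan blocks for λ):
  λ = -3: algebraic multiplicity = 4, geometric multiplicity = 2

Determining the block sizes for each eigenvalue:
  λ = -3: with am = 4 and gm = 2, the partition is not yet determined (e.g. several partitions of 4 into 2 parts exist). Let N = A − (-3)·I. Computing rank(N^1) = 2, rank(N^2) = 0; the number of blocks of size ≥ j is rank(N^{j−1}) − rank(N^j), giving [2, 2]. So we have 2 block(s) of size 2 → block sizes [2, 2]

Assembling the blocks gives a Jordan form
J =
  [-3,  1,  0,  0]
  [ 0, -3,  0,  0]
  [ 0,  0, -3,  1]
  [ 0,  0,  0, -3]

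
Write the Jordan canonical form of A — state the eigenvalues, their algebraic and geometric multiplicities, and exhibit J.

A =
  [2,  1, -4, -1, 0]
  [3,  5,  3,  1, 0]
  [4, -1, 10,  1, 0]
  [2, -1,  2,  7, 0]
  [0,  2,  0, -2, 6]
J_3(6) ⊕ J_1(6) ⊕ J_1(6)

The characteristic polynomial is
  det(x·I − A) = x^5 - 30*x^4 + 360*x^3 - 2160*x^2 + 6480*x - 7776 = (x - 6)^5

Eigenvalues and multiplicities (the geometric multiplicity of λ is n − rank(A − λI), which equals the number of Jordan blocks for λ):
  λ = 6: algebraic multiplicity = 5, geometric multiplicity = 3

Determining the block sizes for each eigenvalue:
  λ = 6: with am = 5 and gm = 3, the partition is not yet determined (e.g. several partitions of 5 into 3 parts exist). Let N = A − (6)·I. Computing rank(N^1) = 2, rank(N^2) = 1, rank(N^3) = 0; the number of blocks of size ≥ j is rank(N^{j−1}) − rank(N^j), giving [3, 1, 1]. So we have 1 block(s) of size 3, 2 block(s) of size 1 → block sizes [3, 1, 1]

Assembling the blocks gives a Jordan form
J =
  [6, 1, 0, 0, 0]
  [0, 6, 1, 0, 0]
  [0, 0, 6, 0, 0]
  [0, 0, 0, 6, 0]
  [0, 0, 0, 0, 6]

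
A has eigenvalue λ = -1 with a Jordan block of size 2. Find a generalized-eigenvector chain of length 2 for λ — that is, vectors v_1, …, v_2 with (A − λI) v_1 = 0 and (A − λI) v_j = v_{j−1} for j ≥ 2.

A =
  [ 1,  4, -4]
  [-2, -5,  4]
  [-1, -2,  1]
A Jordan chain for λ = -1 of length 2:
v_1 = (2, -2, -1)ᵀ
v_2 = (1, 0, 0)ᵀ

Let N = A − (-1)·I. We want v_2 with N^2 v_2 = 0 but N^1 v_2 ≠ 0; then v_{j-1} := N · v_j for j = 2, …, 2.

Pick v_2 = (1, 0, 0)ᵀ.
Then v_1 = N · v_2 = (2, -2, -1)ᵀ.

Sanity check: (A − (-1)·I) v_1 = (0, 0, 0)ᵀ = 0. ✓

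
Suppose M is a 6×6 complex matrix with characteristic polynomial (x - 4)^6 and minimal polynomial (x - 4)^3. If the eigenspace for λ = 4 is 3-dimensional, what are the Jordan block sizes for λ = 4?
Block sizes for λ = 4: [3, 2, 1]

Step 1 — from the characteristic polynomial, algebraic multiplicity of λ = 4 is 6. From dim ker(M − (4)·I) = 3, there are exactly 3 Jordan blocks for λ = 4.
Step 2 — from the minimal polynomial, the factor (x − 4)^3 tells us the largest block for λ = 4 has size 3.
Step 3 — with total size 6, 3 blocks, and largest block 3, the block sizes (in nonincreasing order) are [3, 2, 1].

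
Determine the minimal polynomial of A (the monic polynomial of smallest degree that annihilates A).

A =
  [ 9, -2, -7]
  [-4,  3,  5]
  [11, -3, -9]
x^3 - 3*x^2 + 3*x - 1

The characteristic polynomial is χ_A(x) = (x - 1)^3, so the eigenvalues are known. The minimal polynomial is
  m_A(x) = Π_λ (x − λ)^{k_λ}
where k_λ is the size of the *largest* Jordan block for λ (equivalently, the smallest k with (A − λI)^k v = 0 for every generalised eigenvector v of λ).

  λ = 1: largest Jordan block has size 3, contributing (x − 1)^3

So m_A(x) = (x - 1)^3 = x^3 - 3*x^2 + 3*x - 1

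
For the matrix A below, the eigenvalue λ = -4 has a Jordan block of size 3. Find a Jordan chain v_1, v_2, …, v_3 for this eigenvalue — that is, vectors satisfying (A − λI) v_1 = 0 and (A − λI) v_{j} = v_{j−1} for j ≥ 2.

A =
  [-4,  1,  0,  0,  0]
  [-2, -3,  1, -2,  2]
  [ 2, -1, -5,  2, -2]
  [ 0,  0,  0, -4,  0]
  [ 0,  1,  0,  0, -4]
A Jordan chain for λ = -4 of length 3:
v_1 = (-2, 0, 0, 0, -2)ᵀ
v_2 = (0, -2, 2, 0, 0)ᵀ
v_3 = (1, 0, 0, 0, 0)ᵀ

Let N = A − (-4)·I. We want v_3 with N^3 v_3 = 0 but N^2 v_3 ≠ 0; then v_{j-1} := N · v_j for j = 3, …, 2.

Pick v_3 = (1, 0, 0, 0, 0)ᵀ.
Then v_2 = N · v_3 = (0, -2, 2, 0, 0)ᵀ.
Then v_1 = N · v_2 = (-2, 0, 0, 0, -2)ᵀ.

Sanity check: (A − (-4)·I) v_1 = (0, 0, 0, 0, 0)ᵀ = 0. ✓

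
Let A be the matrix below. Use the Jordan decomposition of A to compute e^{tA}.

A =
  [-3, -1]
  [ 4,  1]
e^{tA} =
  [-2*t*exp(-t) + exp(-t), -t*exp(-t)]
  [4*t*exp(-t), 2*t*exp(-t) + exp(-t)]

Strategy: write A = P · J · P⁻¹ where J is a Jordan canonical form, so e^{tA} = P · e^{tJ} · P⁻¹, and e^{tJ} can be computed block-by-block.

A has Jordan form
J =
  [-1,  1]
  [ 0, -1]
(up to reordering of blocks).

Per-block formulas:
  For a 2×2 Jordan block J_2(-1): exp(t · J_2(-1)) = e^(-1t)·(I + t·N), where N is the 2×2 nilpotent shift.

After assembling e^{tJ} and conjugating by P, we get:

e^{tA} =
  [-2*t*exp(-t) + exp(-t), -t*exp(-t)]
  [4*t*exp(-t), 2*t*exp(-t) + exp(-t)]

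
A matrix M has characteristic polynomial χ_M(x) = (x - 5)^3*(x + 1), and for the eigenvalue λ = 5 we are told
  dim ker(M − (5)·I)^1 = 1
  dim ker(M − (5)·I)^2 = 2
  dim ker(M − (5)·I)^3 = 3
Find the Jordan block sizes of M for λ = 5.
Block sizes for λ = 5: [3]

From the dimensions of kernels of powers, the number of Jordan blocks of size at least j is d_j − d_{j−1} where d_j = dim ker(N^j) (with d_0 = 0). Computing the differences gives [1, 1, 1].
The number of blocks of size exactly k is (#blocks of size ≥ k) − (#blocks of size ≥ k + 1), so the partition is: 1 block(s) of size 3.
In nonincreasing order the block sizes are [3].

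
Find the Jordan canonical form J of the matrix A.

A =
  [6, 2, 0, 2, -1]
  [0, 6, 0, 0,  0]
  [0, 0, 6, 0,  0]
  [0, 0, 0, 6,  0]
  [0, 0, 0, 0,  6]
J_2(6) ⊕ J_1(6) ⊕ J_1(6) ⊕ J_1(6)

The characteristic polynomial is
  det(x·I − A) = x^5 - 30*x^4 + 360*x^3 - 2160*x^2 + 6480*x - 7776 = (x - 6)^5

Eigenvalues and multiplicities (the geometric multiplicity of λ is n − rank(A − λI), which equals the number of Jordan blocks for λ):
  λ = 6: algebraic multiplicity = 5, geometric multiplicity = 4

Determining the block sizes for each eigenvalue:
  λ = 6: 4 blocks summing to 5 forces exactly one block of size 2 and the rest size 1 → block sizes [2, 1, 1, 1]

Assembling the blocks gives a Jordan form
J =
  [6, 1, 0, 0, 0]
  [0, 6, 0, 0, 0]
  [0, 0, 6, 0, 0]
  [0, 0, 0, 6, 0]
  [0, 0, 0, 0, 6]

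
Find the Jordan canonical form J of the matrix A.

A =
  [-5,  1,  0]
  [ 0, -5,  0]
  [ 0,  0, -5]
J_2(-5) ⊕ J_1(-5)

The characteristic polynomial is
  det(x·I − A) = x^3 + 15*x^2 + 75*x + 125 = (x + 5)^3

Eigenvalues and multiplicities (the geometric multiplicity of λ is n − rank(A − λI), which equals the number of Jordan blocks for λ):
  λ = -5: algebraic multiplicity = 3, geometric multiplicity = 2

Determining the block sizes for each eigenvalue:
  λ = -5: 2 blocks summing to 3 forces exactly one block of size 2 and the rest size 1 → block sizes [2, 1]

Assembling the blocks gives a Jordan form
J =
  [-5,  1,  0]
  [ 0, -5,  0]
  [ 0,  0, -5]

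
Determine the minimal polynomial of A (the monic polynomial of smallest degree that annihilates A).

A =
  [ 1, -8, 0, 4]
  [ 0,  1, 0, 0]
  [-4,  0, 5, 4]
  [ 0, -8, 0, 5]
x^2 - 6*x + 5

The characteristic polynomial is χ_A(x) = (x - 5)^2*(x - 1)^2, so the eigenvalues are known. The minimal polynomial is
  m_A(x) = Π_λ (x − λ)^{k_λ}
where k_λ is the size of the *largest* Jordan block for λ (equivalently, the smallest k with (A − λI)^k v = 0 for every generalised eigenvector v of λ).

  λ = 1: largest Jordan block has size 1, contributing (x − 1)
  λ = 5: largest Jordan block has size 1, contributing (x − 5)

So m_A(x) = (x - 5)*(x - 1) = x^2 - 6*x + 5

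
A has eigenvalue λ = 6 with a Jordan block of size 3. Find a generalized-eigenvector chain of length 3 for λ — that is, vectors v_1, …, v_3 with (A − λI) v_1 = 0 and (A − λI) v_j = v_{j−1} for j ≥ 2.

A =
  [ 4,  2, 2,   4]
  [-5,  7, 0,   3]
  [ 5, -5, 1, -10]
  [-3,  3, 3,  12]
A Jordan chain for λ = 6 of length 3:
v_1 = (-8, -4, 20, -12)ᵀ
v_2 = (-2, -5, 5, -3)ᵀ
v_3 = (1, 0, 0, 0)ᵀ

Let N = A − (6)·I. We want v_3 with N^3 v_3 = 0 but N^2 v_3 ≠ 0; then v_{j-1} := N · v_j for j = 3, …, 2.

Pick v_3 = (1, 0, 0, 0)ᵀ.
Then v_2 = N · v_3 = (-2, -5, 5, -3)ᵀ.
Then v_1 = N · v_2 = (-8, -4, 20, -12)ᵀ.

Sanity check: (A − (6)·I) v_1 = (0, 0, 0, 0)ᵀ = 0. ✓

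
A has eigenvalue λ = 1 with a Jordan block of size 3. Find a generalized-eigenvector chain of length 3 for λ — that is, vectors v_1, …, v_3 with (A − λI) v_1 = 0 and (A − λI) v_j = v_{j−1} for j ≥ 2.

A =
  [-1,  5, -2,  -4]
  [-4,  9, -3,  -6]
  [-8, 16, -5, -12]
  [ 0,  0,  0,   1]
A Jordan chain for λ = 1 of length 3:
v_1 = (-2, -4, -8, 0)ᵀ
v_2 = (5, 8, 16, 0)ᵀ
v_3 = (0, 1, 0, 0)ᵀ

Let N = A − (1)·I. We want v_3 with N^3 v_3 = 0 but N^2 v_3 ≠ 0; then v_{j-1} := N · v_j for j = 3, …, 2.

Pick v_3 = (0, 1, 0, 0)ᵀ.
Then v_2 = N · v_3 = (5, 8, 16, 0)ᵀ.
Then v_1 = N · v_2 = (-2, -4, -8, 0)ᵀ.

Sanity check: (A − (1)·I) v_1 = (0, 0, 0, 0)ᵀ = 0. ✓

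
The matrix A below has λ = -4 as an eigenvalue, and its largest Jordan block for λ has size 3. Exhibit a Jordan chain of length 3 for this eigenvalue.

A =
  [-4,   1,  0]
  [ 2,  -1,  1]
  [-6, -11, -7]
A Jordan chain for λ = -4 of length 3:
v_1 = (2, 0, -4)ᵀ
v_2 = (0, 2, -6)ᵀ
v_3 = (1, 0, 0)ᵀ

Let N = A − (-4)·I. We want v_3 with N^3 v_3 = 0 but N^2 v_3 ≠ 0; then v_{j-1} := N · v_j for j = 3, …, 2.

Pick v_3 = (1, 0, 0)ᵀ.
Then v_2 = N · v_3 = (0, 2, -6)ᵀ.
Then v_1 = N · v_2 = (2, 0, -4)ᵀ.

Sanity check: (A − (-4)·I) v_1 = (0, 0, 0)ᵀ = 0. ✓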